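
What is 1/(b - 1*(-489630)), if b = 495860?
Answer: 1/985490 ≈ 1.0147e-6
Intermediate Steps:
1/(b - 1*(-489630)) = 1/(495860 - 1*(-489630)) = 1/(495860 + 489630) = 1/985490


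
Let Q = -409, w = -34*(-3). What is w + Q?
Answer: -307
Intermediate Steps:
w = 102
w + Q = 102 - 409 = -307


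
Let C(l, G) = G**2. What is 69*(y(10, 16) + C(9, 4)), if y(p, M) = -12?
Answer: 276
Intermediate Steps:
69*(y(10, 16) + C(9, 4)) = 69*(-12 + 4**2) = 69*(-12 + 16) = 69*4 = 276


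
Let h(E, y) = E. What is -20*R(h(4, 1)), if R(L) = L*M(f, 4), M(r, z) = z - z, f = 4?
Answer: 0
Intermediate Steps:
M(r, z) = 0
R(L) = 0 (R(L) = L*0 = 0)
-20*R(h(4, 1)) = -20*0 = 0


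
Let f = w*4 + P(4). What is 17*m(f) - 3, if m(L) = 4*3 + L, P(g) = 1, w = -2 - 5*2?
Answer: -598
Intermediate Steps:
w = -12 (w = -2 - 10 = -12)
f = -47 (f = -12*4 + 1 = -48 + 1 = -47)
m(L) = 12 + L
17*m(f) - 3 = 17*(12 - 47) - 3 = 17*(-35) - 3 = -595 - 3 = -598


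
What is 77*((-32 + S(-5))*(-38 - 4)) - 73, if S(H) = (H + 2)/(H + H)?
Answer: 512224/5 ≈ 1.0244e+5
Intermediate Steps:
S(H) = (2 + H)/(2*H) (S(H) = (2 + H)/((2*H)) = (2 + H)*(1/(2*H)) = (2 + H)/(2*H))
77*((-32 + S(-5))*(-38 - 4)) - 73 = 77*((-32 + (1/2)*(2 - 5)/(-5))*(-38 - 4)) - 73 = 77*((-32 + (1/2)*(-1/5)*(-3))*(-42)) - 73 = 77*((-32 + 3/10)*(-42)) - 73 = 77*(-317/10*(-42)) - 73 = 77*(6657/5) - 73 = 512589/5 - 73 = 512224/5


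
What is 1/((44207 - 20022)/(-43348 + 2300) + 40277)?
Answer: 5864/236180873 ≈ 2.4828e-5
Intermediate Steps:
1/((44207 - 20022)/(-43348 + 2300) + 40277) = 1/(24185/(-41048) + 40277) = 1/(24185*(-1/41048) + 40277) = 1/(-3455/5864 + 40277) = 1/(236180873/5864) = 5864/236180873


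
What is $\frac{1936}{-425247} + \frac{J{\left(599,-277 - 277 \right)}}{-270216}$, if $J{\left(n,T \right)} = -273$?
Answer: $- \frac{45227305}{12767615928} \approx -0.0035423$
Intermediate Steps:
$\frac{1936}{-425247} + \frac{J{\left(599,-277 - 277 \right)}}{-270216} = \frac{1936}{-425247} - \frac{273}{-270216} = 1936 \left(- \frac{1}{425247}\right) - - \frac{91}{90072} = - \frac{1936}{425247} + \frac{91}{90072} = - \frac{45227305}{12767615928}$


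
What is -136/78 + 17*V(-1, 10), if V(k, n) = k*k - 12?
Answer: -7361/39 ≈ -188.74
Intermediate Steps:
V(k, n) = -12 + k² (V(k, n) = k² - 12 = -12 + k²)
-136/78 + 17*V(-1, 10) = -136/78 + 17*(-12 + (-1)²) = -136*1/78 + 17*(-12 + 1) = -68/39 + 17*(-11) = -68/39 - 187 = -7361/39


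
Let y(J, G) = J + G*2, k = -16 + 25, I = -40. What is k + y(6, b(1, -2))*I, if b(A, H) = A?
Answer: -311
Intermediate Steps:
k = 9
y(J, G) = J + 2*G
k + y(6, b(1, -2))*I = 9 + (6 + 2*1)*(-40) = 9 + (6 + 2)*(-40) = 9 + 8*(-40) = 9 - 320 = -311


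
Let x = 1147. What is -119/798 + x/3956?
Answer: 31753/225492 ≈ 0.14082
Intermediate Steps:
-119/798 + x/3956 = -119/798 + 1147/3956 = -119*1/798 + 1147*(1/3956) = -17/114 + 1147/3956 = 31753/225492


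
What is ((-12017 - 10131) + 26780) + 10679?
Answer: 15311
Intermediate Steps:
((-12017 - 10131) + 26780) + 10679 = (-22148 + 26780) + 10679 = 4632 + 10679 = 15311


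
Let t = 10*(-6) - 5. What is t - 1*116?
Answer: -181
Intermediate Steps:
t = -65 (t = -60 - 5 = -65)
t - 1*116 = -65 - 1*116 = -65 - 116 = -181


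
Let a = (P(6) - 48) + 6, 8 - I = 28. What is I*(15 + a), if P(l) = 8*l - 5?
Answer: -320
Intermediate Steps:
P(l) = -5 + 8*l
I = -20 (I = 8 - 1*28 = 8 - 28 = -20)
a = 1 (a = ((-5 + 8*6) - 48) + 6 = ((-5 + 48) - 48) + 6 = (43 - 48) + 6 = -5 + 6 = 1)
I*(15 + a) = -20*(15 + 1) = -20*16 = -320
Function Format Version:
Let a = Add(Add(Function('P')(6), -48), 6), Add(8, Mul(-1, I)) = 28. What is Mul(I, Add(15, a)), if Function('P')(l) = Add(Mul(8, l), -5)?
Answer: -320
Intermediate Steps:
Function('P')(l) = Add(-5, Mul(8, l))
I = -20 (I = Add(8, Mul(-1, 28)) = Add(8, -28) = -20)
a = 1 (a = Add(Add(Add(-5, Mul(8, 6)), -48), 6) = Add(Add(Add(-5, 48), -48), 6) = Add(Add(43, -48), 6) = Add(-5, 6) = 1)
Mul(I, Add(15, a)) = Mul(-20, Add(15, 1)) = Mul(-20, 16) = -320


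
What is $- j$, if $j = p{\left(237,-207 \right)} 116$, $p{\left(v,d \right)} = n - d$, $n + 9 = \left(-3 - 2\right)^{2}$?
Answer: $-25868$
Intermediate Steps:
$n = 16$ ($n = -9 + \left(-3 - 2\right)^{2} = -9 + \left(-5\right)^{2} = -9 + 25 = 16$)
$p{\left(v,d \right)} = 16 - d$
$j = 25868$ ($j = \left(16 - -207\right) 116 = \left(16 + 207\right) 116 = 223 \cdot 116 = 25868$)
$- j = \left(-1\right) 25868 = -25868$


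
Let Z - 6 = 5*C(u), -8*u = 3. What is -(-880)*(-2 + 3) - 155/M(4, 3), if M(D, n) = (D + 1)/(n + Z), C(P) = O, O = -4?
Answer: 1221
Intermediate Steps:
u = -3/8 (u = -⅛*3 = -3/8 ≈ -0.37500)
C(P) = -4
Z = -14 (Z = 6 + 5*(-4) = 6 - 20 = -14)
M(D, n) = (1 + D)/(-14 + n) (M(D, n) = (D + 1)/(n - 14) = (1 + D)/(-14 + n))
-(-880)*(-2 + 3) - 155/M(4, 3) = -(-880)*(-2 + 3) - 155*(-14 + 3)/(1 + 4) = -(-880) - 155/(5/(-11)) = -55*(-16) - 155/((-1/11*5)) = 880 - 155/(-5/11) = 880 - 155*(-11/5) = 880 + 341 = 1221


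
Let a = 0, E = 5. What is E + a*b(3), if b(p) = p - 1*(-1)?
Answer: 5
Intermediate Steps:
b(p) = 1 + p (b(p) = p + 1 = 1 + p)
E + a*b(3) = 5 + 0*(1 + 3) = 5 + 0*4 = 5 + 0 = 5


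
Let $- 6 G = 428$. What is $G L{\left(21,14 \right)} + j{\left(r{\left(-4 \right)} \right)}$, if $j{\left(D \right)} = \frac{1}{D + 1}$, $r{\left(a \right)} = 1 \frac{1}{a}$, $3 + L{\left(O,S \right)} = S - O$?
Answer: $\frac{2144}{3} \approx 714.67$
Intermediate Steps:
$L{\left(O,S \right)} = -3 + S - O$ ($L{\left(O,S \right)} = -3 - \left(O - S\right) = -3 + S - O$)
$r{\left(a \right)} = \frac{1}{a}$
$j{\left(D \right)} = \frac{1}{1 + D}$
$G = - \frac{214}{3}$ ($G = \left(- \frac{1}{6}\right) 428 = - \frac{214}{3} \approx -71.333$)
$G L{\left(21,14 \right)} + j{\left(r{\left(-4 \right)} \right)} = - \frac{214 \left(-3 + 14 - 21\right)}{3} + \frac{1}{1 + \frac{1}{-4}} = - \frac{214 \left(-3 + 14 - 21\right)}{3} + \frac{1}{1 - \frac{1}{4}} = \left(- \frac{214}{3}\right) \left(-10\right) + \frac{1}{\frac{3}{4}} = \frac{2140}{3} + \frac{4}{3} = \frac{2144}{3}$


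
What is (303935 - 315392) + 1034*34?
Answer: 23699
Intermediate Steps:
(303935 - 315392) + 1034*34 = -11457 + 35156 = 23699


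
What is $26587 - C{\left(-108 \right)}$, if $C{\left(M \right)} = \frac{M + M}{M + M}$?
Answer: $26586$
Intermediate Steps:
$C{\left(M \right)} = 1$ ($C{\left(M \right)} = \frac{2 M}{2 M} = 2 M \frac{1}{2 M} = 1$)
$26587 - C{\left(-108 \right)} = 26587 - 1 = 26586$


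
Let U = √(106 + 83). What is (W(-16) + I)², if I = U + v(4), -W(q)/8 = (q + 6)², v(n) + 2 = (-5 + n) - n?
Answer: 651438 - 4842*√21 ≈ 6.2925e+5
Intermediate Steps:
v(n) = -7 (v(n) = -2 + ((-5 + n) - n) = -2 - 5 = -7)
W(q) = -8*(6 + q)² (W(q) = -8*(q + 6)² = -8*(6 + q)²)
U = 3*√21 (U = √189 = 3*√21 ≈ 13.748)
I = -7 + 3*√21 (I = 3*√21 - 7 = -7 + 3*√21 ≈ 6.7477)
(W(-16) + I)² = (-8*(6 - 16)² + (-7 + 3*√21))² = (-8*(-10)² + (-7 + 3*√21))² = (-8*100 + (-7 + 3*√21))² = (-800 + (-7 + 3*√21))² = (-807 + 3*√21)²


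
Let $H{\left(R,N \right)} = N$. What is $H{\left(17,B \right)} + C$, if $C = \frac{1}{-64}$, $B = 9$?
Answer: $\frac{575}{64} \approx 8.9844$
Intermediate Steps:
$C = - \frac{1}{64} \approx -0.015625$
$H{\left(17,B \right)} + C = 9 - \frac{1}{64} = \frac{575}{64}$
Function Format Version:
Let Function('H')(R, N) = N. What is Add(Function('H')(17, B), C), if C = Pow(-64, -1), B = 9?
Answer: Rational(575, 64) ≈ 8.9844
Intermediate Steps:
C = Rational(-1, 64) ≈ -0.015625
Add(Function('H')(17, B), C) = Add(9, Rational(-1, 64)) = Rational(575, 64)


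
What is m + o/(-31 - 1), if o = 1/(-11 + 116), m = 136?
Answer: 456959/3360 ≈ 136.00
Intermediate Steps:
o = 1/105 ≈ 0.0095238
m + o/(-31 - 1) = 136 + 1/(105*(-31 - 1)) = 136 + (1/105)/(-32) = 136 + (1/105)*(-1/32) = 136 - 1/3360 = 456959/3360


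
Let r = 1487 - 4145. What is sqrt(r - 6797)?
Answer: I*sqrt(9455) ≈ 97.237*I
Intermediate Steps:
r = -2658
sqrt(r - 6797) = sqrt(-2658 - 6797) = sqrt(-9455) = I*sqrt(9455)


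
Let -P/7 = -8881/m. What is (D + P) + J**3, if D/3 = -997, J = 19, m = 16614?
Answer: 64325119/16614 ≈ 3871.7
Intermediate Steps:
P = 62167/16614 (P = -(-62167)/16614 = -7*(-8881/16614) = 62167/16614 ≈ 3.7418)
D = -2991 (D = 3*(-997) = -2991)
(D + P) + J**3 = (-2991 + 62167/16614) + 19**3 = -49630307/16614 + 6859 = 64325119/16614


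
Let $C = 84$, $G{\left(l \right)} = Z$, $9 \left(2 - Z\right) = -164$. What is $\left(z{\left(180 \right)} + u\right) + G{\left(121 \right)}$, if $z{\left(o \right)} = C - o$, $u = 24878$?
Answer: $\frac{223220}{9} \approx 24802.0$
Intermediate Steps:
$Z = \frac{182}{9}$ ($Z = 2 - - \frac{164}{9} = 2 + \frac{164}{9} = \frac{182}{9} \approx 20.222$)
$G{\left(l \right)} = \frac{182}{9}$
$z{\left(o \right)} = 84 - o$
$\left(z{\left(180 \right)} + u\right) + G{\left(121 \right)} = \left(\left(84 - 180\right) + 24878\right) + \frac{182}{9} = \left(-96 + 24878\right) + \frac{182}{9} = 24782 + \frac{182}{9} = \frac{223220}{9}$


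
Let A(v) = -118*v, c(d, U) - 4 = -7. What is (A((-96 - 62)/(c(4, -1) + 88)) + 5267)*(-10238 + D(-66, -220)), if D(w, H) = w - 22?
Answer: -4815416514/85 ≈ -5.6652e+7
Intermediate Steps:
D(w, H) = -22 + w
c(d, U) = -3 (c(d, U) = 4 - 7 = -3)
(A((-96 - 62)/(c(4, -1) + 88)) + 5267)*(-10238 + D(-66, -220)) = (-118*(-96 - 62)/(-3 + 88) + 5267)*(-10238 + (-22 - 66)) = (-(-18644)/85 + 5267)*(-10238 - 88) = (-(-18644)/85 + 5267)*(-10326) = (-118*(-158/85) + 5267)*(-10326) = (18644/85 + 5267)*(-10326) = (466339/85)*(-10326) = -4815416514/85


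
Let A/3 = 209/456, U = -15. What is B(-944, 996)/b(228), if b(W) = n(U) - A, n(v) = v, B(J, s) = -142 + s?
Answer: -6832/131 ≈ -52.153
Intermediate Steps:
A = 11/8 (A = 3*(209/456) = 3*(209*(1/456)) = 3*(11/24) = 11/8 ≈ 1.3750)
b(W) = -131/8 (b(W) = -15 - 1*11/8 = -15 - 11/8 = -131/8)
B(-944, 996)/b(228) = (-142 + 996)/(-131/8) = 854*(-8/131) = -6832/131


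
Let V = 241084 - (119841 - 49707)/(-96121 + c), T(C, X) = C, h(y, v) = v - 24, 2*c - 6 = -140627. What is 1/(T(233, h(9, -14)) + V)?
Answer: 332863/80325640839 ≈ 4.1439e-6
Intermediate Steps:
c = -140621/2 (c = 3 + (½)*(-140627) = 3 - 140627/2 = -140621/2 ≈ -70311.)
h(y, v) = -24 + v
V = 80248083760/332863 (V = 241084 - (119841 - 49707)/(-96121 - 140621/2) = 241084 - 70134/(-332863/2) = 241084 - 70134*(-2)/332863 = 241084 - 1*(-140268/332863) = 241084 + 140268/332863 = 80248083760/332863 ≈ 2.4108e+5)
1/(T(233, h(9, -14)) + V) = 1/(233 + 80248083760/332863) = 1/(80325640839/332863) = 332863/80325640839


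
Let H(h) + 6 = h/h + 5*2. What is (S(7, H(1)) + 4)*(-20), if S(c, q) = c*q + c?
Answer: -920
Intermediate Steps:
H(h) = 5 (H(h) = -6 + (h/h + 5*2) = -6 + (1 + 10) = -6 + 11 = 5)
S(c, q) = c + c*q
(S(7, H(1)) + 4)*(-20) = (7*(1 + 5) + 4)*(-20) = (7*6 + 4)*(-20) = (42 + 4)*(-20) = 46*(-20) = -920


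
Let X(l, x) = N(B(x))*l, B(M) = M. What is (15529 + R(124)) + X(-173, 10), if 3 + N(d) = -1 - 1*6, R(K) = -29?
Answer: 17230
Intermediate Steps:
N(d) = -10 (N(d) = -3 + (-1 - 1*6) = -3 + (-1 - 6) = -3 - 7 = -10)
X(l, x) = -10*l
(15529 + R(124)) + X(-173, 10) = (15529 - 29) - 10*(-173) = 15500 + 1730 = 17230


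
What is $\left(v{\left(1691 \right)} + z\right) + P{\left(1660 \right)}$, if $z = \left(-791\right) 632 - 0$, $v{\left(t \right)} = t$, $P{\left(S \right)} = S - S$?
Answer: $-498221$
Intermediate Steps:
$P{\left(S \right)} = 0$
$z = -499912$ ($z = -499912 + \left(8 - 8\right) = -499912 + 0 = -499912$)
$\left(v{\left(1691 \right)} + z\right) + P{\left(1660 \right)} = \left(1691 - 499912\right) + 0 = -498221 + 0 = -498221$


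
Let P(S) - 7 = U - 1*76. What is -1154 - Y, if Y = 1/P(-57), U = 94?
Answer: -28851/25 ≈ -1154.0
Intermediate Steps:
P(S) = 25 (P(S) = 7 + (94 - 1*76) = 7 + (94 - 76) = 7 + 18 = 25)
Y = 1/25 ≈ 0.040000
-1154 - Y = -1154 - 1*1/25 = -1154 - 1/25 = -28851/25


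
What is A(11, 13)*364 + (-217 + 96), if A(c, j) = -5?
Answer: -1941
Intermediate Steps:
A(11, 13)*364 + (-217 + 96) = -5*364 + (-217 + 96) = -1820 - 121 = -1941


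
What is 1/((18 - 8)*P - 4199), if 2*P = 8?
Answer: -1/4159 ≈ -0.00024044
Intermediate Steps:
P = 4 (P = (½)*8 = 4)
1/((18 - 8)*P - 4199) = 1/((18 - 8)*4 - 4199) = 1/(10*4 - 4199) = 1/(40 - 4199) = 1/(-4159) = -1/4159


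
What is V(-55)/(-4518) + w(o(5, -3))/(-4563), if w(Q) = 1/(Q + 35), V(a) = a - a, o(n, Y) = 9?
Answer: -1/200772 ≈ -4.9808e-6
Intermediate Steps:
V(a) = 0
w(Q) = 1/(35 + Q)
V(-55)/(-4518) + w(o(5, -3))/(-4563) = 0/(-4518) + 1/((35 + 9)*(-4563)) = 0*(-1/4518) - 1/4563/44 = 0 + (1/44)*(-1/4563) = 0 - 1/200772 = -1/200772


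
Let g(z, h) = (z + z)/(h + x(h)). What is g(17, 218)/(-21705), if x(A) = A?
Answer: -17/4731690 ≈ -3.5928e-6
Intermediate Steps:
g(z, h) = z/h (g(z, h) = (z + z)/(h + h) = (2*z)/((2*h)) = (2*z)*(1/(2*h)) = z/h)
g(17, 218)/(-21705) = (17/218)/(-21705) = (17*(1/218))*(-1/21705) = (17/218)*(-1/21705) = -17/4731690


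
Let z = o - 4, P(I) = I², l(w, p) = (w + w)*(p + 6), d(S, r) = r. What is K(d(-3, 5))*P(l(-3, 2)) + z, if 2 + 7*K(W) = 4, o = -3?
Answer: 4559/7 ≈ 651.29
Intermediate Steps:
K(W) = 2/7 (K(W) = -2/7 + (⅐)*4 = -2/7 + 4/7 = 2/7)
l(w, p) = 2*w*(6 + p) (l(w, p) = (2*w)*(6 + p) = 2*w*(6 + p))
z = -7 (z = -3 - 4 = -7)
K(d(-3, 5))*P(l(-3, 2)) + z = 2*(2*(-3)*(6 + 2))²/7 - 7 = 2*(2*(-3)*8)²/7 - 7 = (2/7)*(-48)² - 7 = (2/7)*2304 - 7 = 4608/7 - 7 = 4559/7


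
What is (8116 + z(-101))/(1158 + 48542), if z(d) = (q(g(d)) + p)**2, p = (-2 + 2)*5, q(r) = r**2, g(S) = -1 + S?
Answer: 3866119/1775 ≈ 2178.1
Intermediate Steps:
p = 0 (p = 0*5 = 0)
z(d) = (-1 + d)**4 (z(d) = ((-1 + d)**2 + 0)**2 = ((-1 + d)**2)**2 = (-1 + d)**4)
(8116 + z(-101))/(1158 + 48542) = (8116 + (-1 - 101)**4)/(1158 + 48542) = (8116 + (-102)**4)/49700 = (8116 + 108243216)*(1/49700) = 108251332*(1/49700) = 3866119/1775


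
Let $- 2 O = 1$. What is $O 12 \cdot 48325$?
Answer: $-289950$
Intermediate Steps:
$O = - \frac{1}{2}$ ($O = \left(- \frac{1}{2}\right) 1 = - \frac{1}{2} \approx -0.5$)
$O 12 \cdot 48325 = \left(- \frac{1}{2}\right) 12 \cdot 48325 = \left(-6\right) 48325 = -289950$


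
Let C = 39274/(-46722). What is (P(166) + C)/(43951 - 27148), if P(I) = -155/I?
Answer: -6880697/65160790578 ≈ -0.00010560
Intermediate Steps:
C = -19637/23361 (C = 39274*(-1/46722) = -19637/23361 ≈ -0.84059)
(P(166) + C)/(43951 - 27148) = (-155/166 - 19637/23361)/(43951 - 27148) = (-155*1/166 - 19637/23361)/16803 = (-155/166 - 19637/23361)*(1/16803) = -6880697/3877926*1/16803 = -6880697/65160790578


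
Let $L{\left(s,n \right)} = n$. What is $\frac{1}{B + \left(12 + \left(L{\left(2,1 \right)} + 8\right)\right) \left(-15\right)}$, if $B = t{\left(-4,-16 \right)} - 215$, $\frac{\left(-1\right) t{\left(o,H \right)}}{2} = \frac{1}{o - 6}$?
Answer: $- \frac{5}{2649} \approx -0.0018875$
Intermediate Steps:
$t{\left(o,H \right)} = - \frac{2}{-6 + o}$ ($t{\left(o,H \right)} = - \frac{2}{o - 6} = - \frac{2}{-6 + o}$)
$B = - \frac{1074}{5}$ ($B = - \frac{2}{-6 - 4} - 215 = - \frac{2}{-10} - 215 = \left(-2\right) \left(- \frac{1}{10}\right) - 215 = \frac{1}{5} - 215 = - \frac{1074}{5} \approx -214.8$)
$\frac{1}{B + \left(12 + \left(L{\left(2,1 \right)} + 8\right)\right) \left(-15\right)} = \frac{1}{- \frac{1074}{5} + \left(12 + \left(1 + 8\right)\right) \left(-15\right)} = \frac{1}{- \frac{1074}{5} + \left(12 + 9\right) \left(-15\right)} = \frac{1}{- \frac{1074}{5} + 21 \left(-15\right)} = \frac{1}{- \frac{1074}{5} - 315} = \frac{1}{- \frac{2649}{5}} = - \frac{5}{2649}$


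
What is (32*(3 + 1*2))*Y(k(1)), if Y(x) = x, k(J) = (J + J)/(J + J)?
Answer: 160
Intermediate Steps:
k(J) = 1 (k(J) = (2*J)/((2*J)) = (2*J)*(1/(2*J)) = 1)
(32*(3 + 1*2))*Y(k(1)) = (32*(3 + 1*2))*1 = (32*(3 + 2))*1 = (32*5)*1 = 160*1 = 160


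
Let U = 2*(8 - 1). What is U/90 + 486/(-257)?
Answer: -20071/11565 ≈ -1.7355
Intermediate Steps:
U = 14 (U = 2*7 = 14)
U/90 + 486/(-257) = 14/90 + 486/(-257) = 14*(1/90) + 486*(-1/257) = 7/45 - 486/257 = -20071/11565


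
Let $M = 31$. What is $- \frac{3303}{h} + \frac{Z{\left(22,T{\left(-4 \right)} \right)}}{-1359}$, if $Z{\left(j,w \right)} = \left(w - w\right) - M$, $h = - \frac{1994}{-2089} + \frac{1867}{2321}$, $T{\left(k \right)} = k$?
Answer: $- \frac{21763880634766}{11589874083} \approx -1877.8$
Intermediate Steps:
$h = \frac{8528237}{4848569}$ ($h = \left(-1994\right) \left(- \frac{1}{2089}\right) + 1867 \cdot \frac{1}{2321} = \frac{1994}{2089} + \frac{1867}{2321} = \frac{8528237}{4848569} \approx 1.7589$)
$Z{\left(j,w \right)} = -31$ ($Z{\left(j,w \right)} = \left(w - w\right) - 31 = 0 - 31 = -31$)
$- \frac{3303}{h} + \frac{Z{\left(22,T{\left(-4 \right)} \right)}}{-1359} = - \frac{3303}{\frac{8528237}{4848569}} - \frac{31}{-1359} = \left(-3303\right) \frac{4848569}{8528237} - - \frac{31}{1359} = - \frac{16014823407}{8528237} + \frac{31}{1359} = - \frac{21763880634766}{11589874083}$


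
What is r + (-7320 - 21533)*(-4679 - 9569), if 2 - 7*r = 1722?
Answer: 2877681088/7 ≈ 4.1110e+8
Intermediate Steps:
r = -1720/7 (r = 2/7 - 1/7*1722 = 2/7 - 246 = -1720/7 ≈ -245.71)
r + (-7320 - 21533)*(-4679 - 9569) = -1720/7 + (-7320 - 21533)*(-4679 - 9569) = -1720/7 - 28853*(-14248) = -1720/7 + 411097544 = 2877681088/7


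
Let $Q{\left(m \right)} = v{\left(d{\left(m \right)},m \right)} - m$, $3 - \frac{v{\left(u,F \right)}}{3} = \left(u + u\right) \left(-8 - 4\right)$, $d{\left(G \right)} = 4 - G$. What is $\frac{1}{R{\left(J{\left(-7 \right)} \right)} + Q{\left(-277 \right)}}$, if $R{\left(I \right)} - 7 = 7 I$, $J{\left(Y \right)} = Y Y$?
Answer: $\frac{1}{20868} \approx 4.792 \cdot 10^{-5}$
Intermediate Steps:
$J{\left(Y \right)} = Y^{2}$
$R{\left(I \right)} = 7 + 7 I$
$v{\left(u,F \right)} = 9 + 72 u$ ($v{\left(u,F \right)} = 9 - 3 \left(u + u\right) \left(-8 - 4\right) = 9 - 3 \cdot 2 u \left(-12\right) = 9 - 3 \left(- 24 u\right) = 9 + 72 u$)
$Q{\left(m \right)} = 297 - 73 m$ ($Q{\left(m \right)} = \left(9 + 72 \left(4 - m\right)\right) - m = \left(9 - \left(-288 + 72 m\right)\right) - m = \left(297 - 72 m\right) - m = 297 - 73 m$)
$\frac{1}{R{\left(J{\left(-7 \right)} \right)} + Q{\left(-277 \right)}} = \frac{1}{\left(7 + 7 \left(-7\right)^{2}\right) + \left(297 - -20221\right)} = \frac{1}{\left(7 + 7 \cdot 49\right) + \left(297 + 20221\right)} = \frac{1}{\left(7 + 343\right) + 20518} = \frac{1}{350 + 20518} = \frac{1}{20868}$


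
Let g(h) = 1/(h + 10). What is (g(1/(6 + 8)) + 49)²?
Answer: 47927929/19881 ≈ 2410.7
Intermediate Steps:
g(h) = 1/(10 + h)
(g(1/(6 + 8)) + 49)² = (1/(10 + 1/(6 + 8)) + 49)² = (1/(10 + 1/14) + 49)² = (1/(141/14) + 49)² = (14/141 + 49)² = (6923/141)² = 47927929/19881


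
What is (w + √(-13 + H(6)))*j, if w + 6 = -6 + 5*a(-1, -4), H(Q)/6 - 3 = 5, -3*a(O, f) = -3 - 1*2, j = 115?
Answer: -1265/3 + 115*√35 ≈ 258.68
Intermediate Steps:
a(O, f) = 5/3 (a(O, f) = -(-3 - 1*2)/3 = -(-3 - 2)/3 = -⅓*(-5) = 5/3)
H(Q) = 48 (H(Q) = 18 + 6*5 = 18 + 30 = 48)
w = -11/3 (w = -6 + (-6 + 5*(5/3)) = -6 + (-6 + 25/3) = -6 + 7/3 = -11/3 ≈ -3.6667)
(w + √(-13 + H(6)))*j = (-11/3 + √(-13 + 48))*115 = (-11/3 + √35)*115 = -1265/3 + 115*√35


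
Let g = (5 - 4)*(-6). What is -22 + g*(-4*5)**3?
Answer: 47978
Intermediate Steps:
g = -6 (g = 1*(-6) = -6)
-22 + g*(-4*5)**3 = -22 - 6*(-4*5)**3 = -22 - 6*(-20)**3 = -22 - 6*(-8000) = -22 + 48000 = 47978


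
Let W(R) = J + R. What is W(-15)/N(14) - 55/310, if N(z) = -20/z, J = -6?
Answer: 2251/155 ≈ 14.523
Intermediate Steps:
W(R) = -6 + R
W(-15)/N(14) - 55/310 = (-6 - 15)/((-20/14)) - 55/310 = -21/((-20*1/14)) - 55*1/310 = -21/(-10/7) - 11/62 = -21*(-7/10) - 11/62 = 147/10 - 11/62 = 2251/155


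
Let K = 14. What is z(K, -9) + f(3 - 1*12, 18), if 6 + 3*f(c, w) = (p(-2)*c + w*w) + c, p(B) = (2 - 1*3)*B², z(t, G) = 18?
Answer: 133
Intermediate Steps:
p(B) = -B² (p(B) = (2 - 3)*B² = -B²)
f(c, w) = -2 - c + w²/3 (f(c, w) = -2 + (((-1*(-2)²)*c + w*w) + c)/3 = -2 + (((-1*4)*c + w²) + c)/3 = -2 + ((-4*c + w²) + c)/3 = -2 + ((w² - 4*c) + c)/3 = -2 + (w² - 3*c)/3 = -2 + (-c + w²/3) = -2 - c + w²/3)
z(K, -9) + f(3 - 1*12, 18) = 18 + (-2 - (3 - 1*12) + (⅓)*18²) = 18 + (-2 - (3 - 12) + (⅓)*324) = 18 + (-2 - 1*(-9) + 108) = 18 + (-2 + 9 + 108) = 18 + 115 = 133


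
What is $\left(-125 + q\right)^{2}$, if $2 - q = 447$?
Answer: $324900$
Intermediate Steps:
$q = -445$ ($q = 2 - 447 = -445$)
$\left(-125 + q\right)^{2} = \left(-125 - 445\right)^{2} = \left(-570\right)^{2} = 324900$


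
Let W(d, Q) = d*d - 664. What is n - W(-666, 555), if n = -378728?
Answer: -821620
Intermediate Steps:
W(d, Q) = -664 + d² (W(d, Q) = d² - 664 = -664 + d²)
n - W(-666, 555) = -378728 - (-664 + (-666)²) = -378728 - (-664 + 443556) = -378728 - 1*442892 = -378728 - 442892 = -821620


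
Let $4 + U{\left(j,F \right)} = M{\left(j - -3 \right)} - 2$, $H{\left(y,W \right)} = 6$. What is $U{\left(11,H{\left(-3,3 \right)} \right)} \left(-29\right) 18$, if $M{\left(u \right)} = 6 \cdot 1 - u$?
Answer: $7308$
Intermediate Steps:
$M{\left(u \right)} = 6 - u$
$U{\left(j,F \right)} = -3 - j$ ($U{\left(j,F \right)} = -4 - \left(-1 + j\right) = -3 - j$)
$U{\left(11,H{\left(-3,3 \right)} \right)} \left(-29\right) 18 = \left(-3 - 11\right) \left(-29\right) 18 = \left(-14\right) \left(-29\right) 18 = 406 \cdot 18 = 7308$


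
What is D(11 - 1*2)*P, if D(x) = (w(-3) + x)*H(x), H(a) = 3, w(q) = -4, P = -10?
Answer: -150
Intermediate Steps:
D(x) = -12 + 3*x (D(x) = (-4 + x)*3 = -12 + 3*x)
D(11 - 1*2)*P = (-12 + 3*(11 - 1*2))*(-10) = (-12 + 3*(11 - 2))*(-10) = (-12 + 3*9)*(-10) = (-12 + 27)*(-10) = 15*(-10) = -150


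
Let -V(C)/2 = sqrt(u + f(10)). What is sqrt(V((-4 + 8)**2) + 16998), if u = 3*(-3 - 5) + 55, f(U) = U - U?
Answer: sqrt(16998 - 2*sqrt(31)) ≈ 130.33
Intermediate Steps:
f(U) = 0
u = 31 (u = 3*(-8) + 55 = -24 + 55 = 31)
V(C) = -2*sqrt(31) (V(C) = -2*sqrt(31 + 0) = -2*sqrt(31))
sqrt(V((-4 + 8)**2) + 16998) = sqrt(-2*sqrt(31) + 16998) = sqrt(16998 - 2*sqrt(31))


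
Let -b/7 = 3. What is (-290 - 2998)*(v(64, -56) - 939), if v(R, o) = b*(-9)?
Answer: 2466000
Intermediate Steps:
b = -21 (b = -7*3 = -21)
v(R, o) = 189 (v(R, o) = -21*(-9) = 189)
(-290 - 2998)*(v(64, -56) - 939) = (-290 - 2998)*(189 - 939) = -3288*(-750) = 2466000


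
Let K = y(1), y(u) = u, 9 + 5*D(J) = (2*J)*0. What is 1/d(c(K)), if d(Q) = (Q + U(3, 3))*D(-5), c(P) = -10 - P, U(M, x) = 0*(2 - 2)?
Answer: 5/99 ≈ 0.050505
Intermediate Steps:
D(J) = -9/5 (D(J) = -9/5 + ((2*J)*0)/5 = -9/5 + (⅕)*0 = -9/5 + 0 = -9/5)
U(M, x) = 0 (U(M, x) = 0*0 = 0)
K = 1
d(Q) = -9*Q/5 (d(Q) = (Q + 0)*(-9/5) = Q*(-9/5) = -9*Q/5)
1/d(c(K)) = 1/(-9*(-10 - 1*1)/5) = 1/(-9*(-10 - 1)/5) = 1/(-9/5*(-11)) = 1/(99/5) = 5/99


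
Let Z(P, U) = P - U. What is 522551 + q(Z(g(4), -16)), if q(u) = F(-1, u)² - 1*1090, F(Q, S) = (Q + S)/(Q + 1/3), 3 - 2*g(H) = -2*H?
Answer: 8358505/16 ≈ 5.2241e+5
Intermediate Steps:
g(H) = 3/2 + H (g(H) = 3/2 - (-1)*H = 3/2 + H)
F(Q, S) = (Q + S)/(⅓ + Q) (F(Q, S) = (Q + S)/(Q + ⅓) = (Q + S)/(⅓ + Q))
q(u) = -1090 + (3/2 - 3*u/2)² (q(u) = (3*(-1 + u)/(1 + 3*(-1)))² - 1*1090 = (3*(-1 + u)/(1 - 3))² - 1090 = (3*(-1 + u)/(-2))² - 1090 = (3*(-½)*(-1 + u))² - 1090 = (3/2 - 3*u/2)² - 1090 = -1090 + (3/2 - 3*u/2)²)
522551 + q(Z(g(4), -16)) = 522551 + (-1090 + 9*(-1 + ((3/2 + 4) - 1*(-16)))²/4) = 522551 + (-1090 + 9*(-1 + (11/2 + 16))²/4) = 522551 + (-1090 + 9*(-1 + 43/2)²/4) = 522551 + (-1090 + 9*(41/2)²/4) = 522551 + (-1090 + (9/4)*(1681/4)) = 522551 + (-1090 + 15129/16) = 522551 - 2311/16 = 8358505/16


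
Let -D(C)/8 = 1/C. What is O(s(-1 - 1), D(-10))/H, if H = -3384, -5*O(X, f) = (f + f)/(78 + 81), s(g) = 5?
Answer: 1/1681425 ≈ 5.9473e-7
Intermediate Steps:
D(C) = -8/C
O(X, f) = -2*f/795 (O(X, f) = -(f + f)/(5*(78 + 81)) = -2*f/(5*159) = -2*f/795)
O(s(-1 - 1), D(-10))/H = -(-16)/(795*(-10))/(-3384) = -(-16)*(-1)/(795*10)*(-1/3384) = -2/795*⅘*(-1/3384) = -8/3975*(-1/3384) = 1/1681425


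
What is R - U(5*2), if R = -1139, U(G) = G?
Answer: -1149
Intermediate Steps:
R - U(5*2) = -1139 - 5*2 = -1139 - 1*10 = -1139 - 10 = -1149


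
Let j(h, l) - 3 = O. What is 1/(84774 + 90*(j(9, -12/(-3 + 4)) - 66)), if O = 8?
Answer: 1/79824 ≈ 1.2528e-5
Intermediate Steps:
j(h, l) = 11 (j(h, l) = 3 + 8 = 11)
1/(84774 + 90*(j(9, -12/(-3 + 4)) - 66)) = 1/(84774 + 90*(11 - 66)) = 1/(84774 + 90*(-55)) = 1/(84774 - 4950) = 1/79824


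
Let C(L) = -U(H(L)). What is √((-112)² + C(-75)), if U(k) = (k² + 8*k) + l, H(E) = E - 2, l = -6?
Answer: √7237 ≈ 85.071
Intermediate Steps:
H(E) = -2 + E
U(k) = -6 + k² + 8*k (U(k) = (k² + 8*k) - 6 = -6 + k² + 8*k)
C(L) = 22 - (-2 + L)² - 8*L (C(L) = -(-6 + (-2 + L)² + 8*(-2 + L)) = -(-6 + (-2 + L)² + (-16 + 8*L)) = -(-22 + (-2 + L)² + 8*L) = 22 - (-2 + L)² - 8*L)
√((-112)² + C(-75)) = √((-112)² + (18 - 1*(-75)² - 4*(-75))) = √(12544 + (18 - 1*5625 + 300)) = √(12544 + (18 - 5625 + 300)) = √(12544 - 5307) = √7237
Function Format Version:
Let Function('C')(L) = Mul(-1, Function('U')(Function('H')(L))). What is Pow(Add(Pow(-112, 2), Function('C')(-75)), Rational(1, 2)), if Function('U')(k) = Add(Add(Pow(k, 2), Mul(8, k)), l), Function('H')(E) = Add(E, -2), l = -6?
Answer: Pow(7237, Rational(1, 2)) ≈ 85.071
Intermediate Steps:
Function('H')(E) = Add(-2, E)
Function('U')(k) = Add(-6, Pow(k, 2), Mul(8, k)) (Function('U')(k) = Add(Add(Pow(k, 2), Mul(8, k)), -6) = Add(-6, Pow(k, 2), Mul(8, k)))
Function('C')(L) = Add(22, Mul(-1, Pow(Add(-2, L), 2)), Mul(-8, L)) (Function('C')(L) = Mul(-1, Add(-6, Pow(Add(-2, L), 2), Mul(8, Add(-2, L)))) = Mul(-1, Add(-6, Pow(Add(-2, L), 2), Add(-16, Mul(8, L)))) = Mul(-1, Add(-22, Pow(Add(-2, L), 2), Mul(8, L))) = Add(22, Mul(-1, Pow(Add(-2, L), 2)), Mul(-8, L)))
Pow(Add(Pow(-112, 2), Function('C')(-75)), Rational(1, 2)) = Pow(Add(Pow(-112, 2), Add(18, Mul(-1, Pow(-75, 2)), Mul(-4, -75))), Rational(1, 2)) = Pow(Add(12544, Add(18, Mul(-1, 5625), 300)), Rational(1, 2)) = Pow(Add(12544, Add(18, -5625, 300)), Rational(1, 2)) = Pow(Add(12544, -5307), Rational(1, 2)) = Pow(7237, Rational(1, 2))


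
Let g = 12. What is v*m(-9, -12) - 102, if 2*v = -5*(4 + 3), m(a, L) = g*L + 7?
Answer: 4591/2 ≈ 2295.5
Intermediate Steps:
m(a, L) = 7 + 12*L (m(a, L) = 12*L + 7 = 7 + 12*L)
v = -35/2 (v = (-5*(4 + 3))/2 = (-5*7)/2 = (½)*(-35) = -35/2 ≈ -17.500)
v*m(-9, -12) - 102 = -35*(7 + 12*(-12))/2 - 102 = -35*(7 - 144)/2 - 102 = -35/2*(-137) - 102 = 4795/2 - 102 = 4591/2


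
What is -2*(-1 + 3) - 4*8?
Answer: -36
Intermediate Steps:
-2*(-1 + 3) - 4*8 = -2*2 - 32 = -4 - 32 = -36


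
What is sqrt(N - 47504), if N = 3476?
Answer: 6*I*sqrt(1223) ≈ 209.83*I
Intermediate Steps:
sqrt(N - 47504) = sqrt(3476 - 47504) = sqrt(-44028) = 6*I*sqrt(1223)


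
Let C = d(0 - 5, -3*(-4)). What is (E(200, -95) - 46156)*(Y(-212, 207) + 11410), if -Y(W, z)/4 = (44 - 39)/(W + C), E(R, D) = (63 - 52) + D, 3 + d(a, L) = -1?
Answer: -14245272400/27 ≈ -5.2760e+8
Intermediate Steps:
d(a, L) = -4 (d(a, L) = -3 - 1 = -4)
C = -4
E(R, D) = 11 + D
Y(W, z) = -20/(-4 + W) (Y(W, z) = -4*(44 - 39)/(W - 4) = -20/(-4 + W))
(E(200, -95) - 46156)*(Y(-212, 207) + 11410) = ((11 - 95) - 46156)*(-20/(-4 - 212) + 11410) = (-84 - 46156)*(-20/(-216) + 11410) = -46240*(-20*(-1/216) + 11410) = -46240*(5/54 + 11410) = -46240*616145/54 = -14245272400/27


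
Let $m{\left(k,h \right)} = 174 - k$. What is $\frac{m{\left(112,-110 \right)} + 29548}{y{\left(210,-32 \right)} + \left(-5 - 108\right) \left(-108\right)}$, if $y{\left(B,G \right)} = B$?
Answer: $\frac{4935}{2069} \approx 2.3852$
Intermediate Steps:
$\frac{m{\left(112,-110 \right)} + 29548}{y{\left(210,-32 \right)} + \left(-5 - 108\right) \left(-108\right)} = \frac{\left(174 - 112\right) + 29548}{210 + \left(-5 - 108\right) \left(-108\right)} = \frac{\left(174 - 112\right) + 29548}{210 - -12204} = \frac{62 + 29548}{210 + 12204} = \frac{29610}{12414} = 29610 \cdot \frac{1}{12414} = \frac{4935}{2069}$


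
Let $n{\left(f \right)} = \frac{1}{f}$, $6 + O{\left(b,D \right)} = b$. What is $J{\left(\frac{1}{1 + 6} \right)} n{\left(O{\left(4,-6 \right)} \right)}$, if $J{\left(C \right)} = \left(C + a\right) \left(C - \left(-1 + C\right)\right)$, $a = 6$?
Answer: $- \frac{43}{14} \approx -3.0714$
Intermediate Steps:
$O{\left(b,D \right)} = -6 + b$
$J{\left(C \right)} = 6 + C$ ($J{\left(C \right)} = \left(C + 6\right) \left(C - \left(-1 + C\right)\right) = \left(6 + C\right) 1 = 6 + C$)
$J{\left(\frac{1}{1 + 6} \right)} n{\left(O{\left(4,-6 \right)} \right)} = \frac{6 + \frac{1}{1 + 6}}{-6 + 4} = \frac{6 + \frac{1}{7}}{-2} = \left(6 + \frac{1}{7}\right) \left(- \frac{1}{2}\right) = \frac{43}{7} \left(- \frac{1}{2}\right) = - \frac{43}{14}$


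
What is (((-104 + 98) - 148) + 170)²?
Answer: 256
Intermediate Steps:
(((-104 + 98) - 148) + 170)² = ((-6 - 148) + 170)² = (-154 + 170)² = 16² = 256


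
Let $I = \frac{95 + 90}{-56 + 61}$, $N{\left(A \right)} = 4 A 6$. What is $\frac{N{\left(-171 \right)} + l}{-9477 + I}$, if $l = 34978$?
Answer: $- \frac{15437}{4720} \approx -3.2705$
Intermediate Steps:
$N{\left(A \right)} = 24 A$
$I = 37$ ($I = \frac{1}{5} \cdot 185 = 37$)
$\frac{N{\left(-171 \right)} + l}{-9477 + I} = \frac{24 \left(-171\right) + 34978}{-9477 + 37} = \frac{-4104 + 34978}{-9440} = 30874 \left(- \frac{1}{9440}\right) = - \frac{15437}{4720}$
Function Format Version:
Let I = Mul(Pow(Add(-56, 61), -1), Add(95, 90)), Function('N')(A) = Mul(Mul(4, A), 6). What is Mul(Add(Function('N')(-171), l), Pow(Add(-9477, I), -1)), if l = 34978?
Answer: Rational(-15437, 4720) ≈ -3.2705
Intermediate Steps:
Function('N')(A) = Mul(24, A)
I = 37 (I = Mul(Pow(5, -1), 185) = Mul(Rational(1, 5), 185) = 37)
Mul(Add(Function('N')(-171), l), Pow(Add(-9477, I), -1)) = Mul(Add(Mul(24, -171), 34978), Pow(Add(-9477, 37), -1)) = Mul(Add(-4104, 34978), Pow(-9440, -1)) = Mul(30874, Rational(-1, 9440)) = Rational(-15437, 4720)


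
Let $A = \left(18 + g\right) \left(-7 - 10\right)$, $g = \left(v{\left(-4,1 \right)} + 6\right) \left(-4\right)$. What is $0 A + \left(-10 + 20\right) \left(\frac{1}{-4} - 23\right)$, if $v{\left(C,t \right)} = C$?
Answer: $- \frac{465}{2} \approx -232.5$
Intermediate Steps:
$g = -8$ ($g = \left(-4 + 6\right) \left(-4\right) = 2 \left(-4\right) = -8$)
$A = -170$ ($A = \left(18 - 8\right) \left(-7 - 10\right) = 10 \left(-17\right) = -170$)
$0 A + \left(-10 + 20\right) \left(\frac{1}{-4} - 23\right) = 0 \left(-170\right) + \left(-10 + 20\right) \left(\frac{1}{-4} - 23\right) = 0 + 10 \left(- \frac{1}{4} - 23\right) = 0 + 10 \left(- \frac{93}{4}\right) = 0 - \frac{465}{2} = - \frac{465}{2}$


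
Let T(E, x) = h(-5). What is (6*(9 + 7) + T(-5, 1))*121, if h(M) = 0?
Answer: 11616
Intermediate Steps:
T(E, x) = 0
(6*(9 + 7) + T(-5, 1))*121 = (6*(9 + 7) + 0)*121 = (6*16 + 0)*121 = (96 + 0)*121 = 96*121 = 11616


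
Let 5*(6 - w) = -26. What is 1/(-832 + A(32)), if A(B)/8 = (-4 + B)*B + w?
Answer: 5/32128 ≈ 0.00015563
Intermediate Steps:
w = 56/5 (w = 6 - ⅕*(-26) = 6 + 26/5 = 56/5 ≈ 11.200)
A(B) = 448/5 + 8*B*(-4 + B) (A(B) = 8*((-4 + B)*B + 56/5) = 8*(B*(-4 + B) + 56/5) = 8*(56/5 + B*(-4 + B)) = 448/5 + 8*B*(-4 + B))
1/(-832 + A(32)) = 1/(-832 + (448/5 - 32*32 + 8*32²)) = 1/(-832 + (448/5 - 1024 + 8*1024)) = 1/(-832 + (448/5 - 1024 + 8192)) = 1/(-832 + 36288/5) = 1/(32128/5) = 5/32128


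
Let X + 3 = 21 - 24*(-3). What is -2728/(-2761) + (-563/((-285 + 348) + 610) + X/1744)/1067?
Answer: 155175863895/157170013352 ≈ 0.98731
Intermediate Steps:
X = 90 (X = -3 + (21 - 24*(-3)) = -3 + (21 + 72) = -3 + 93 = 90)
-2728/(-2761) + (-563/((-285 + 348) + 610) + X/1744)/1067 = -2728/(-2761) + (-563/((-285 + 348) + 610) + 90/1744)/1067 = -2728*(-1/2761) + (-563/(63 + 610) + 90*(1/1744))*(1/1067) = 248/251 + (-563/673 + 45/872)*(1/1067) = 248/251 - 460651/586856*1/1067 = 248/251 - 460651/626175352 = 155175863895/157170013352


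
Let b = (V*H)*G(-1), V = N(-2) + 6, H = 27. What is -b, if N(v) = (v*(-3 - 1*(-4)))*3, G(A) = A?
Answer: 0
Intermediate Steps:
N(v) = 3*v (N(v) = (v*(-3 + 4))*3 = (v*1)*3 = v*3 = 3*v)
V = 0 (V = 3*(-2) + 6 = -6 + 6 = 0)
b = 0 (b = (0*27)*(-1) = 0*(-1) = 0)
-b = -1*0 = 0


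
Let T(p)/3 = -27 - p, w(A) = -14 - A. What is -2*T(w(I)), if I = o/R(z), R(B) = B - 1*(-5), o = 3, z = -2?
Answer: 72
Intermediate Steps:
R(B) = 5 + B (R(B) = B + 5 = 5 + B)
I = 1 (I = 3/(5 - 2) = 3/3 = 3*(⅓) = 1)
T(p) = -81 - 3*p (T(p) = 3*(-27 - p) = -81 - 3*p)
-2*T(w(I)) = -2*(-81 - 3*(-14 - 1*1)) = -2*(-81 - 3*(-14 - 1)) = -2*(-81 - 3*(-15)) = -2*(-81 + 45) = -2*(-36) = 72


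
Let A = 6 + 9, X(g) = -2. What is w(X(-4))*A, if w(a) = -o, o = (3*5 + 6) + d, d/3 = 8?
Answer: -675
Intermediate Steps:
d = 24 (d = 3*8 = 24)
o = 45 (o = (3*5 + 6) + 24 = (15 + 6) + 24 = 21 + 24 = 45)
w(a) = -45 (w(a) = -1*45 = -45)
A = 15
w(X(-4))*A = -45*15 = -675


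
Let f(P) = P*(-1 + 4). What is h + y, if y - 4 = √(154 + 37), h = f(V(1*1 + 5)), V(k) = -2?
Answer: -2 + √191 ≈ 11.820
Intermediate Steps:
f(P) = 3*P (f(P) = P*3 = 3*P)
h = -6 (h = 3*(-2) = -6)
y = 4 + √191 (y = 4 + √(154 + 37) = 4 + √191 ≈ 17.820)
h + y = -6 + (4 + √191) = -2 + √191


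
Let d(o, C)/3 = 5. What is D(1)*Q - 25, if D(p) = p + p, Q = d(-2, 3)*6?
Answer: 155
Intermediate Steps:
d(o, C) = 15 (d(o, C) = 3*5 = 15)
Q = 90 (Q = 15*6 = 90)
D(p) = 2*p
D(1)*Q - 25 = (2*1)*90 - 25 = 2*90 - 25 = 180 - 25 = 155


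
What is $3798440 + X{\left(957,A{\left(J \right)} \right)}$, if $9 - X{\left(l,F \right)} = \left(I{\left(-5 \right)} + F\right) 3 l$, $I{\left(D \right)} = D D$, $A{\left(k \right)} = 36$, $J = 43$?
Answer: $3623318$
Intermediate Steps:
$I{\left(D \right)} = D^{2}$
$X{\left(l,F \right)} = 9 - l \left(75 + 3 F\right)$ ($X{\left(l,F \right)} = 9 - \left(\left(-5\right)^{2} + F\right) 3 l = 9 - \left(25 + F\right) 3 l = 9 - \left(75 + 3 F\right) l = 9 - l \left(75 + 3 F\right)$)
$3798440 + X{\left(957,A{\left(J \right)} \right)} = 3798440 - \left(71766 + 103356\right) = 3798440 - 175122 = 3623318$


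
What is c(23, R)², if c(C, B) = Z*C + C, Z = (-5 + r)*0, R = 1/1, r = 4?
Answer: 529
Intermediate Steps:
R = 1
Z = 0 (Z = (-5 + 4)*0 = -1*0 = 0)
c(C, B) = C (c(C, B) = 0*C + C = 0 + C = C)
c(23, R)² = 23² = 529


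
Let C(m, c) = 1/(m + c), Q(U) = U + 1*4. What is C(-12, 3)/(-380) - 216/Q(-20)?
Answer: 46171/3420 ≈ 13.500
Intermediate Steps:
Q(U) = 4 + U (Q(U) = U + 4 = 4 + U)
C(m, c) = 1/(c + m)
C(-12, 3)/(-380) - 216/Q(-20) = 1/((3 - 12)*(-380)) - 216/(4 - 20) = -1/380/(-9) - 216/(-16) = -⅑*(-1/380) - 216*(-1/16) = 1/3420 + 27/2 = 46171/3420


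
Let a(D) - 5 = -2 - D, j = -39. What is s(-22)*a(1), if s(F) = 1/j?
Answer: -2/39 ≈ -0.051282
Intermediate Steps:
a(D) = 3 - D (a(D) = 5 + (-2 - D) = 3 - D)
s(F) = -1/39 (s(F) = 1/(-39) = -1/39)
s(-22)*a(1) = -(3 - 1*1)/39 = -(3 - 1)/39 = -1/39*2 = -2/39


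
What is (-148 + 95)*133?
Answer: -7049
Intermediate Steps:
(-148 + 95)*133 = -53*133 = -7049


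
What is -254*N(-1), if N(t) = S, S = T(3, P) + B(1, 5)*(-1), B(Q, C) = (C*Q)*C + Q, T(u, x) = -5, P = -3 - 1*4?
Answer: 7874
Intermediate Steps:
P = -7 (P = -3 - 4 = -7)
B(Q, C) = Q + Q*C² (B(Q, C) = Q*C² + Q = Q + Q*C²)
S = -31 (S = -5 + (1*(1 + 5²))*(-1) = -5 + (1*(1 + 25))*(-1) = -5 + (1*26)*(-1) = -5 + 26*(-1) = -5 - 26 = -31)
N(t) = -31
-254*N(-1) = -254*(-31) = 7874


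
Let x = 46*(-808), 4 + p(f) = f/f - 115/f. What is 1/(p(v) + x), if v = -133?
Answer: -133/4943628 ≈ -2.6903e-5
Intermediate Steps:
p(f) = -3 - 115/f (p(f) = -4 + (f/f - 115/f) = -4 + (1 - 115/f) = -3 - 115/f)
x = -37168
1/(p(v) + x) = 1/((-3 - 115/(-133)) - 37168) = 1/((-3 - 115*(-1/133)) - 37168) = 1/((-3 + 115/133) - 37168) = 1/(-284/133 - 37168) = 1/(-4943628/133) = -133/4943628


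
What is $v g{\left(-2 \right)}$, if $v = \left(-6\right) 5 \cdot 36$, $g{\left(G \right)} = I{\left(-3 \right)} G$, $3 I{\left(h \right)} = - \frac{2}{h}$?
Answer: $480$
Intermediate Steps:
$I{\left(h \right)} = - \frac{2}{3 h}$ ($I{\left(h \right)} = \frac{\left(-2\right) \frac{1}{h}}{3} = - \frac{2}{3 h}$)
$g{\left(G \right)} = \frac{2 G}{9}$ ($g{\left(G \right)} = - \frac{2}{3 \left(-3\right)} G = \left(- \frac{2}{3}\right) \left(- \frac{1}{3}\right) G = \frac{2 G}{9}$)
$v = -1080$ ($v = \left(-30\right) 36 = -1080$)
$v g{\left(-2 \right)} = - 1080 \cdot \frac{2}{9} \left(-2\right) = \left(-1080\right) \left(- \frac{4}{9}\right) = 480$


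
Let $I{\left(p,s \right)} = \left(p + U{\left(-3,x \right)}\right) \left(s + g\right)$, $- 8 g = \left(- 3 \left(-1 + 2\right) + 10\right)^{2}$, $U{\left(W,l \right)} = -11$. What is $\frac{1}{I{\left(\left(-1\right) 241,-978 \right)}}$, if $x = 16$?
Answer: $\frac{2}{495999} \approx 4.0323 \cdot 10^{-6}$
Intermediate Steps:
$g = - \frac{49}{8}$ ($g = - \frac{\left(- 3 \left(-1 + 2\right) + 10\right)^{2}}{8} = - \frac{\left(\left(-3\right) 1 + 10\right)^{2}}{8} = - \frac{\left(-3 + 10\right)^{2}}{8} = - \frac{7^{2}}{8} = \left(- \frac{1}{8}\right) 49 = - \frac{49}{8} \approx -6.125$)
$I{\left(p,s \right)} = \left(-11 + p\right) \left(- \frac{49}{8} + s\right)$ ($I{\left(p,s \right)} = \left(p - 11\right) \left(s - \frac{49}{8}\right) = \left(-11 + p\right) \left(- \frac{49}{8} + s\right)$)
$\frac{1}{I{\left(\left(-1\right) 241,-978 \right)}} = \frac{1}{\frac{539}{8} - -10758 - \frac{49 \left(\left(-1\right) 241\right)}{8} + \left(-1\right) 241 \left(-978\right)} = \frac{1}{\frac{539}{8} + 10758 - - \frac{11809}{8} - -235698} = \frac{1}{\frac{539}{8} + 10758 + \frac{11809}{8} + 235698} = \frac{1}{\frac{495999}{2}} = \frac{2}{495999}$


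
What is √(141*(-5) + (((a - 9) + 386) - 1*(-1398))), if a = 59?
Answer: √1129 ≈ 33.601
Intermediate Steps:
√(141*(-5) + (((a - 9) + 386) - 1*(-1398))) = √(141*(-5) + (((59 - 9) + 386) - 1*(-1398))) = √(-705 + ((50 + 386) + 1398)) = √(-705 + (436 + 1398)) = √(-705 + 1834) = √1129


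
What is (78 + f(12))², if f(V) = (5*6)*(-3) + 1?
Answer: 121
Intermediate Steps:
f(V) = -89 (f(V) = 30*(-3) + 1 = -90 + 1 = -89)
(78 + f(12))² = (78 - 89)² = (-11)² = 121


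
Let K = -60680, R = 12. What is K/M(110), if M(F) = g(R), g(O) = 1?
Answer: -60680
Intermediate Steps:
M(F) = 1
K/M(110) = -60680/1 = -60680*1 = -60680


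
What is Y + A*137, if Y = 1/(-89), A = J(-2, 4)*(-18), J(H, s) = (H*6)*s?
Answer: 10534751/89 ≈ 1.1837e+5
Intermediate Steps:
J(H, s) = 6*H*s (J(H, s) = (6*H)*s = 6*H*s)
A = 864 (A = (6*(-2)*4)*(-18) = -48*(-18) = 864)
Y = -1/89 ≈ -0.011236
Y + A*137 = -1/89 + 864*137 = -1/89 + 118368 = 10534751/89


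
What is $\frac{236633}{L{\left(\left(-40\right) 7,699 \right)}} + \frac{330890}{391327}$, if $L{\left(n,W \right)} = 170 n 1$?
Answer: $- \frac{76850517991}{18627165200} \approx -4.1257$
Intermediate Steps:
$L{\left(n,W \right)} = 170 n$
$\frac{236633}{L{\left(\left(-40\right) 7,699 \right)}} + \frac{330890}{391327} = \frac{236633}{170 \left(\left(-40\right) 7\right)} + \frac{330890}{391327} = \frac{236633}{170 \left(-280\right)} + 330890 \cdot \frac{1}{391327} = \frac{236633}{-47600} + \frac{330890}{391327} = 236633 \left(- \frac{1}{47600}\right) + \frac{330890}{391327} = - \frac{236633}{47600} + \frac{330890}{391327} = - \frac{76850517991}{18627165200}$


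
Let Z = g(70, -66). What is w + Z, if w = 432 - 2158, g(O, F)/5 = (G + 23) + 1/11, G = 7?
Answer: -17331/11 ≈ -1575.5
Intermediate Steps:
g(O, F) = 1655/11 (g(O, F) = 5*((7 + 23) + 1/11) = 5*(30 + 1/11) = 5*(331/11) = 1655/11)
Z = 1655/11 ≈ 150.45
w = -1726
w + Z = -1726 + 1655/11 = -17331/11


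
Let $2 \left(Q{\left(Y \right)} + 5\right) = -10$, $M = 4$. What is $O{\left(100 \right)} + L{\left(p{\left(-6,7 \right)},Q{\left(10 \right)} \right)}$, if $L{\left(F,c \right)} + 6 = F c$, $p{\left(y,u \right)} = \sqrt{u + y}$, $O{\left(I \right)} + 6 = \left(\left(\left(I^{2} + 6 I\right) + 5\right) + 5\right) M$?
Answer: $42418$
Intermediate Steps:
$Q{\left(Y \right)} = -10$ ($Q{\left(Y \right)} = -5 + \frac{1}{2} \left(-10\right) = -5 - 5 = -10$)
$O{\left(I \right)} = 34 + 4 I^{2} + 24 I$ ($O{\left(I \right)} = -6 + \left(\left(\left(I^{2} + 6 I\right) + 5\right) + 5\right) 4 = -6 + \left(\left(5 + I^{2} + 6 I\right) + 5\right) 4 = -6 + \left(10 + I^{2} + 6 I\right) 4 = -6 + \left(40 + 4 I^{2} + 24 I\right) = 34 + 4 I^{2} + 24 I$)
$L{\left(F,c \right)} = -6 + F c$
$O{\left(100 \right)} + L{\left(p{\left(-6,7 \right)},Q{\left(10 \right)} \right)} = \left(34 + 4 \cdot 100^{2} + 24 \cdot 100\right) + \left(-6 + \sqrt{7 - 6} \left(-10\right)\right) = \left(34 + 4 \cdot 10000 + 2400\right) + \left(-6 + \sqrt{1} \left(-10\right)\right) = \left(34 + 40000 + 2400\right) + \left(-6 + 1 \left(-10\right)\right) = 42434 - 16 = 42418$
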